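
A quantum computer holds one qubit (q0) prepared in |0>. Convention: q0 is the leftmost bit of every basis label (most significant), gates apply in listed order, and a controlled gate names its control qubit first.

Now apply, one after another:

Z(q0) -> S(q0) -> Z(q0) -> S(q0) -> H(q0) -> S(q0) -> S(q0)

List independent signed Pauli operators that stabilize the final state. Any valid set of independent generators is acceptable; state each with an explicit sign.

The stabilizer group can be generated by -X, among other valid generating sets.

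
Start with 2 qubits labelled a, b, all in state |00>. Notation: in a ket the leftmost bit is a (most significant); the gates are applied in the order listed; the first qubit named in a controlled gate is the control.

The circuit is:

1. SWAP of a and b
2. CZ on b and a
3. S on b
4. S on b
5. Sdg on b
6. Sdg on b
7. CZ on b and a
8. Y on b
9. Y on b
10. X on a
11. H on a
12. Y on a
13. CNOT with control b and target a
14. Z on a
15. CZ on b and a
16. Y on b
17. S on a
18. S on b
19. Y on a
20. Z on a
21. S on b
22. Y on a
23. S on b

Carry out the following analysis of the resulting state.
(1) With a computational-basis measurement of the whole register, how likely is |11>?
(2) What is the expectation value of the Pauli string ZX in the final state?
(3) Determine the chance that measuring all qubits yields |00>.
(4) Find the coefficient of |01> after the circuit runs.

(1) The probability of measuring |11> is 1/2. Key observation: the block from step 2 through step 7 cancels to the identity and can be dropped.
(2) In the final state, ZX has expectation 0.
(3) The probability of measuring |00> is 0.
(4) |01> carries amplitude -sqrt(2)*I/2 in the final state.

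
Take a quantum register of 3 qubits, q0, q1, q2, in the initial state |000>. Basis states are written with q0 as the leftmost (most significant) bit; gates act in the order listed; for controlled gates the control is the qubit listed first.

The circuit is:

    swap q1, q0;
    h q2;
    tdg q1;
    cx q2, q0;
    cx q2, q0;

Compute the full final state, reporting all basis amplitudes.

The final amplitudes are sqrt(2)/2 on |000>, sqrt(2)/2 on |001>, and 0 on every other basis state. Key observation: gates 4-5 undo each other exactly, leaving only the rest of the circuit to track.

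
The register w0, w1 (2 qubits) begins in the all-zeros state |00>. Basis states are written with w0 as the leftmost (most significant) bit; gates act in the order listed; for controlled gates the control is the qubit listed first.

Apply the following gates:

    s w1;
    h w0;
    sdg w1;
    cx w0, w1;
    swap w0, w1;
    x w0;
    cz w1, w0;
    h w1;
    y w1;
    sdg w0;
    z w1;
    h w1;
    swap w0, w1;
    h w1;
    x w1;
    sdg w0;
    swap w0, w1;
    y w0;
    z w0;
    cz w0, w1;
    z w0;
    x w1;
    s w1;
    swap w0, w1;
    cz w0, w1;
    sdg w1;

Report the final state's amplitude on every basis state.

The final amplitudes are -I/2 on |00>, -1/2 on |01>, -1/2 on |10>, -I/2 on |11>.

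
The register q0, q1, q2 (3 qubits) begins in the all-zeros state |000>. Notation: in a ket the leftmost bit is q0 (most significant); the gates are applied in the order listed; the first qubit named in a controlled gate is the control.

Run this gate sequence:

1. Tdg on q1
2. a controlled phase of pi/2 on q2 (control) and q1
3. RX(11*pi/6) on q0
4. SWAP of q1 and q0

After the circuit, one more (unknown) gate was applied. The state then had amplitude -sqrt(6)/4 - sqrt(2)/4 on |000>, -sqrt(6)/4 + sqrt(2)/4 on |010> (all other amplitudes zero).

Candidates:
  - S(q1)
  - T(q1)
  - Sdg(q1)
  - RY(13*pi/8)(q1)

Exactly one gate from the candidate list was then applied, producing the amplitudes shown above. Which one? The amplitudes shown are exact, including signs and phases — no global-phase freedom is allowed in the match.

The applied gate was Sdg(q1).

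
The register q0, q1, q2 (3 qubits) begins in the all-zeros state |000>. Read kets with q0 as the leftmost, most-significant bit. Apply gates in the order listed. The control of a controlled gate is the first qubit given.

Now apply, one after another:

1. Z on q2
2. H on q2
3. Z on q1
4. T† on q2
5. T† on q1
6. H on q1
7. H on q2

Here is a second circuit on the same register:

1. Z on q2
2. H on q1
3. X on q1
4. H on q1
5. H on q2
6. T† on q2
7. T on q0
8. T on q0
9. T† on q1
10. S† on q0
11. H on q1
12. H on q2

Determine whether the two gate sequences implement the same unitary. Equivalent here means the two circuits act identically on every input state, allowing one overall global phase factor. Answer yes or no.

Yes, they are equivalent — the unitaries differ by at most a global phase.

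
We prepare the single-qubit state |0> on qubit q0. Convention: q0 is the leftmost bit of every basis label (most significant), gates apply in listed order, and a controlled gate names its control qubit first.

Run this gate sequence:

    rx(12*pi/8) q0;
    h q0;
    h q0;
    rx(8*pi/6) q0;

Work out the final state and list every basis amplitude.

The resulting statevector has amplitude -sqrt(6)/4 + sqrt(2)/4 on |0>, I*(sqrt(2) + sqrt(6))/4 on |1>. Key observation: steps 2-3 multiply out to the identity, so the circuit reduces to the remaining gates.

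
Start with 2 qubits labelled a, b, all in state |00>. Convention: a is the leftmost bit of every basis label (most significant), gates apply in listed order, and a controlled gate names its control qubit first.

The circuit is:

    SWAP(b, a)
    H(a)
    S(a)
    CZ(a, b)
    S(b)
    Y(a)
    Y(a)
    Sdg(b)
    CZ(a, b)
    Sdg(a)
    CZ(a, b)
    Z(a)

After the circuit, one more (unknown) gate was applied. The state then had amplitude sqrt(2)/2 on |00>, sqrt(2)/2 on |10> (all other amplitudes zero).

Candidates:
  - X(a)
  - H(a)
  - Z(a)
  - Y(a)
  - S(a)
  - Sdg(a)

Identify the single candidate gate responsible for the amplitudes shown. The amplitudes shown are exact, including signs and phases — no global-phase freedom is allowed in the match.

It was Z(a) that produced the state shown. Key observation: steps 3-10 multiply out to the identity, so the circuit reduces to the remaining gates.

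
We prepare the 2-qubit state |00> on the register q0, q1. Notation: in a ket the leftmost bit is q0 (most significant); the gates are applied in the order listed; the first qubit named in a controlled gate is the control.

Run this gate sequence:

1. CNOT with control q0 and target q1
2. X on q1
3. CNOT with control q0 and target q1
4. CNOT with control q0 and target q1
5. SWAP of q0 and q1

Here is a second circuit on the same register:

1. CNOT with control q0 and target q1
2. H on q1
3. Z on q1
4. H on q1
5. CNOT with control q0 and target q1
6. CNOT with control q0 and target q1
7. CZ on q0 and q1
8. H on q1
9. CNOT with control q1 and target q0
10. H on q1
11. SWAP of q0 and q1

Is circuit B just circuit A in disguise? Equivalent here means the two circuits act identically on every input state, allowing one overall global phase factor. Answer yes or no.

No — the two circuits implement different unitaries, even allowing a global phase.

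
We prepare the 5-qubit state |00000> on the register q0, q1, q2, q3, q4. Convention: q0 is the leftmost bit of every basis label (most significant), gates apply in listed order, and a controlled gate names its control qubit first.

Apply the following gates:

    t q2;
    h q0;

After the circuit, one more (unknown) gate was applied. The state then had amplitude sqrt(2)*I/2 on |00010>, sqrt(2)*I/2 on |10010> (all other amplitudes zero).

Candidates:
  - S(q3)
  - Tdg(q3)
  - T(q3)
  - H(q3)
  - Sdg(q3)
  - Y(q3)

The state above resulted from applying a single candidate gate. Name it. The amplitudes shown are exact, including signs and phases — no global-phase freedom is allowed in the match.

The applied gate was Y(q3).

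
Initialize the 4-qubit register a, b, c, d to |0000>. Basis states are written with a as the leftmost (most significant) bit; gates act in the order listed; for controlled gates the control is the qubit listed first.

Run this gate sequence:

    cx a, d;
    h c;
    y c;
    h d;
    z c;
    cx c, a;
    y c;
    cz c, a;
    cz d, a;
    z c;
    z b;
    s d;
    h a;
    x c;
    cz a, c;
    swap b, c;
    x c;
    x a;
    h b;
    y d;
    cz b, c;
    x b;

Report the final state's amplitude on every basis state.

The resulting statevector has amplitude 1/2 on |0010>, -I/2 on |0111>, 1/2 on |1010>, -I/2 on |1111>, and 0 on every other basis state.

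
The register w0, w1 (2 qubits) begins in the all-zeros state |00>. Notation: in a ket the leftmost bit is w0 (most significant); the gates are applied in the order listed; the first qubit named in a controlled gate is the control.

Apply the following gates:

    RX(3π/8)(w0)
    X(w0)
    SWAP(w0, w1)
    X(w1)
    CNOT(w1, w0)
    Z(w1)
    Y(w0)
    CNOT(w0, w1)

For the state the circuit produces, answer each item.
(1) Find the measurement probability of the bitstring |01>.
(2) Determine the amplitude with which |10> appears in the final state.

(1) Outcome |01> occurs with probability sin(3*pi/16)**2.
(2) |10> carries amplitude 0 in the final state.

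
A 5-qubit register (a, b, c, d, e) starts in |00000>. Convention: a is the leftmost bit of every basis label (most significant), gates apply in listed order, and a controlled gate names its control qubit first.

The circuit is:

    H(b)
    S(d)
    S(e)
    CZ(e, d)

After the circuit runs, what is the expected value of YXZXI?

In the final state, YXZXI has expectation 0.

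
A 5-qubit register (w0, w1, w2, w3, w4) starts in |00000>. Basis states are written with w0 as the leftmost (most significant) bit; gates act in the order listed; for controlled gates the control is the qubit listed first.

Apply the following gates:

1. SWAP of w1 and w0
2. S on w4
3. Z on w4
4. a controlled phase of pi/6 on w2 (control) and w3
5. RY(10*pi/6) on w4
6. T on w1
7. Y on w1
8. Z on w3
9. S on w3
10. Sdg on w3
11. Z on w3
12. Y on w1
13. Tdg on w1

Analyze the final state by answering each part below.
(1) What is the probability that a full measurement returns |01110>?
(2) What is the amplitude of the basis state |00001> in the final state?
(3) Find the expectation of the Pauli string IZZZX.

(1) The probability of measuring |01110> is 0. Key observation: steps 6-13 multiply out to the identity, so the circuit reduces to the remaining gates.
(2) The amplitude on |00001> is 1/2.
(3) The expectation value of IZZZX is -sqrt(3)/2.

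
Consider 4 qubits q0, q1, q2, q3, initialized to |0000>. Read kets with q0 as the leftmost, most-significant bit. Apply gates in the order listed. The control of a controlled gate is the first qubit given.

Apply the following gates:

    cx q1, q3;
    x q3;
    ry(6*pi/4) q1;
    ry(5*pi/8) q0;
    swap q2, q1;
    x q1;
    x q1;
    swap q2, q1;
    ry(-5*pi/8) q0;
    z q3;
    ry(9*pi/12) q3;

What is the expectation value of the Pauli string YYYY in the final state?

The expectation value of YYYY is 0. Key observation: the block from step 4 through step 9 cancels to the identity and can be dropped.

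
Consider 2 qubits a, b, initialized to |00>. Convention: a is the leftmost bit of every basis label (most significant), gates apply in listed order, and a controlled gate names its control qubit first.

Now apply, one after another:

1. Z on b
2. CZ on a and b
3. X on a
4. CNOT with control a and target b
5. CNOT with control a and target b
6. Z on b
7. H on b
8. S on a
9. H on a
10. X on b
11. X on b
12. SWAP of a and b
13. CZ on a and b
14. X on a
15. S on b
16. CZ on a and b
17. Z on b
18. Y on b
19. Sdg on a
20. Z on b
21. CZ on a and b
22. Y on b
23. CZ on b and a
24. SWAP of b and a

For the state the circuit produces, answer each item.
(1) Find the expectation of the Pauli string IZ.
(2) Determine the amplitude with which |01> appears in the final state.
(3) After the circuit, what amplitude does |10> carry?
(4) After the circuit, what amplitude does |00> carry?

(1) In the final state, IZ has expectation 0.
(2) |01> carries amplitude 1/2 in the final state.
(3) The amplitude on |10> is 1/2.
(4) The amplitude on |00> is -I/2.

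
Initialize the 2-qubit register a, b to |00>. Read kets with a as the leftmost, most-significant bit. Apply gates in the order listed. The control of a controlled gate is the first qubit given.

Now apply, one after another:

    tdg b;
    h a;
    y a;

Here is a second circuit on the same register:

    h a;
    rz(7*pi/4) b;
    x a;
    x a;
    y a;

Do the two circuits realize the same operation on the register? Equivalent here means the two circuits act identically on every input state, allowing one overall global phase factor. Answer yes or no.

Yes, they are equivalent — the unitaries differ by at most a global phase.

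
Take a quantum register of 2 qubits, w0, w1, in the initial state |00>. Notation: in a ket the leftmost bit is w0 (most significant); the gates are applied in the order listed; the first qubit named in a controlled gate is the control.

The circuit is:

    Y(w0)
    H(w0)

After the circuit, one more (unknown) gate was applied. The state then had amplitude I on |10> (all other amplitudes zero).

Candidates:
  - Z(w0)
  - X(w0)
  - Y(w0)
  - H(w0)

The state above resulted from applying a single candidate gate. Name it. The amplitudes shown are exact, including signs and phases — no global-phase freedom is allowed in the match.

It was H(w0) that produced the state shown.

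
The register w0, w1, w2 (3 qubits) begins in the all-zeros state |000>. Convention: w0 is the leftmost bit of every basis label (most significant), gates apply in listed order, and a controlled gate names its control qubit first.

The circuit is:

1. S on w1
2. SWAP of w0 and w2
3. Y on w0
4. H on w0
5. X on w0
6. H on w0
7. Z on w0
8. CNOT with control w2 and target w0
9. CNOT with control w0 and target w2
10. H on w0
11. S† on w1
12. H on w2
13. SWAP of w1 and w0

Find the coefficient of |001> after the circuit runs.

The amplitude on |001> is -I/2. Key observation: steps 4-7 multiply out to the identity, so the circuit reduces to the remaining gates.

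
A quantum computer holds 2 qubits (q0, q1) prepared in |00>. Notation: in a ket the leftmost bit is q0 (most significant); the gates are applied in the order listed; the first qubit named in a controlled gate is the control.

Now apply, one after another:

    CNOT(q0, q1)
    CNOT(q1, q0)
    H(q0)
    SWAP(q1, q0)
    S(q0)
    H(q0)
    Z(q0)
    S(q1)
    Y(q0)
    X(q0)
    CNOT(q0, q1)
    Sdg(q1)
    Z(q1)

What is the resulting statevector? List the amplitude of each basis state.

The final amplitudes are I/2 on |00>, -I/2 on |01>, -1/2 on |10>, -1/2 on |11>.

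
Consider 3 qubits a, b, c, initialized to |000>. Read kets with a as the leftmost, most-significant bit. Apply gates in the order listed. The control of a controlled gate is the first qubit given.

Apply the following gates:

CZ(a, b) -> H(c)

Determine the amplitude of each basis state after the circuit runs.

After the circuit, the state carries amplitude sqrt(2)/2 on |000>, sqrt(2)/2 on |001>, and 0 on every other basis state.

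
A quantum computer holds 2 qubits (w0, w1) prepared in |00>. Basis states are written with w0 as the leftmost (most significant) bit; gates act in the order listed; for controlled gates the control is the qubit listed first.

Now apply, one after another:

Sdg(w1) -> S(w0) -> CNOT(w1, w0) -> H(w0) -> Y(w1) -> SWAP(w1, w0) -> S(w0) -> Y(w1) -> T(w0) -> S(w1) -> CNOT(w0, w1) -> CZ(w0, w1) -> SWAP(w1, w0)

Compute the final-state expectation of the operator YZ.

The observable YZ averages to 1.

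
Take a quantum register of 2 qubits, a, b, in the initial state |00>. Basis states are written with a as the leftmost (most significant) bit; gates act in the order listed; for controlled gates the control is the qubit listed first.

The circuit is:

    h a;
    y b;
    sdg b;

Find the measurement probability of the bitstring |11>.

Outcome |11> occurs with probability 1/2.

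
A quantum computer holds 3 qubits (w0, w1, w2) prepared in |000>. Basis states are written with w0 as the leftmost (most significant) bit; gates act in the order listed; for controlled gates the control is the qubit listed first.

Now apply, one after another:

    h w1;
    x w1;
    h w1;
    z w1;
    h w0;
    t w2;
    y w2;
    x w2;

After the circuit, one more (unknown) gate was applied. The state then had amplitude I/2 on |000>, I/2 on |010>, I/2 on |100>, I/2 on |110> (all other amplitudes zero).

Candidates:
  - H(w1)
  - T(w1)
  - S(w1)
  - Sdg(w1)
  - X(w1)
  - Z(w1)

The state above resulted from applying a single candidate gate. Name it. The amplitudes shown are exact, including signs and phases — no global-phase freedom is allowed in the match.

The applied gate was H(w1). Key observation: steps 1-4 multiply out to the identity, so the circuit reduces to the remaining gates.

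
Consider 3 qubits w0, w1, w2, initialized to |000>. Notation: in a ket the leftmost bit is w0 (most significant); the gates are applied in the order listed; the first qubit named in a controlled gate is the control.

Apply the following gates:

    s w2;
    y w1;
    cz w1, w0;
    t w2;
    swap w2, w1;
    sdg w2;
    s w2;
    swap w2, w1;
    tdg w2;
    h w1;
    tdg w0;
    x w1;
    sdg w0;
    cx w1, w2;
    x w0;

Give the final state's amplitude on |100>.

The final state's coefficient on |100> equals -sqrt(2)*I/2. Key observation: steps 4-9 multiply out to the identity, so the circuit reduces to the remaining gates.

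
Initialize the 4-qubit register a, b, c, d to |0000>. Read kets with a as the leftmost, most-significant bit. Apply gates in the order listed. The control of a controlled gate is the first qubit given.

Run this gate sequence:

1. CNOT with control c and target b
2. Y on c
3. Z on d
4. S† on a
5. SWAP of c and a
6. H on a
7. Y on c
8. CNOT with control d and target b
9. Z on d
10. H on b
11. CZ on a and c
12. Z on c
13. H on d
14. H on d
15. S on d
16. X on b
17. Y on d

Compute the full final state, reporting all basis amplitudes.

After the circuit, the state carries amplitude I/2 on |0011>, I/2 on |0111>, I/2 on |1011>, I/2 on |1111>, and 0 on every other basis state.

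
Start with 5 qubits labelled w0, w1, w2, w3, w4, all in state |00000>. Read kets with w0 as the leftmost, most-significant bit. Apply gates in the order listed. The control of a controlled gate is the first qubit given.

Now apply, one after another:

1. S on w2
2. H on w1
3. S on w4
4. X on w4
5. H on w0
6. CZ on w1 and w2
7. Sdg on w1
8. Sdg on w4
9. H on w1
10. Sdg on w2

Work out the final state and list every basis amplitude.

After the circuit, the state carries amplitude sqrt(2)*(-1 - I)/4 on |00001>, sqrt(2)*(1 - I)/4 on |01001>, sqrt(2)*(-1 - I)/4 on |10001>, sqrt(2)*(1 - I)/4 on |11001>, and 0 on every other basis state.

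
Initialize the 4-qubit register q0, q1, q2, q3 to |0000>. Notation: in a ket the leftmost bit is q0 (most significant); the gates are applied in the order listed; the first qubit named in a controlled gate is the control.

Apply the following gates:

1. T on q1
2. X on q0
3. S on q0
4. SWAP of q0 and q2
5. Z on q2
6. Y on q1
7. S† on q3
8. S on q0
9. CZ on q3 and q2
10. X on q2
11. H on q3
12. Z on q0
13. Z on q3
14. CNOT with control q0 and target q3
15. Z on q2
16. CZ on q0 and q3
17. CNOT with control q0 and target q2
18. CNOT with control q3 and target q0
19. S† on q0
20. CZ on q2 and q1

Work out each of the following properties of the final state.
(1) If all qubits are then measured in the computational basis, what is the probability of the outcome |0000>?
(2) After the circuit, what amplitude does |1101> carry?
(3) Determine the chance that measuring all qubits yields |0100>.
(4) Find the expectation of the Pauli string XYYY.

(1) Outcome |0000> occurs with probability 0.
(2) The final state's coefficient on |1101> equals sqrt(2)*I/2.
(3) Outcome |0100> occurs with probability 1/2.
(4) In the final state, XYYY has expectation 0.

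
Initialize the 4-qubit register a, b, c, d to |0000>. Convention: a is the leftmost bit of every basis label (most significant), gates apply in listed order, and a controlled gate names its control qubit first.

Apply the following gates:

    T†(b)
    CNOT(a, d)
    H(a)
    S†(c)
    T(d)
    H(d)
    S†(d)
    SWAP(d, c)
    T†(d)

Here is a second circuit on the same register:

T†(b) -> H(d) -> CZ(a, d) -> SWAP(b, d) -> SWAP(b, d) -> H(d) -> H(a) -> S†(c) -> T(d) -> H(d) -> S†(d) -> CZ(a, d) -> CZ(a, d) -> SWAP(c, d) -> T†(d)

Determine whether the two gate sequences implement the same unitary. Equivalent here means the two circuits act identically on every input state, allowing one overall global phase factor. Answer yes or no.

Yes — the two circuits implement the same unitary up to a global phase.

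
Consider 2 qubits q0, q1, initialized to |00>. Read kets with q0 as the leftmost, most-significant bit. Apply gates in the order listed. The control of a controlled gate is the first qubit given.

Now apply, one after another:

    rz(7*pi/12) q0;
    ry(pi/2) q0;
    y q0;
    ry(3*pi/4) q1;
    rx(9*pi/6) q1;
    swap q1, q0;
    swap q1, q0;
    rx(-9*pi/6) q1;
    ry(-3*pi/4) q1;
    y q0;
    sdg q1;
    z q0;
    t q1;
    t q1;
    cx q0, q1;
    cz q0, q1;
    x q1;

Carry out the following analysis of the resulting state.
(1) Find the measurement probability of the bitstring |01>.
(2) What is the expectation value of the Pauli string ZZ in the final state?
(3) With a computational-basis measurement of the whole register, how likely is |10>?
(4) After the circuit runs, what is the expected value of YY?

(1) A full measurement returns |01> with probability 1/2. Key observation: gates 3-10 undo each other exactly, leaving only the rest of the circuit to track.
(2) The expectation value of ZZ is -1.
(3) A full measurement returns |10> with probability 1/2.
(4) The expectation value of YY is 1.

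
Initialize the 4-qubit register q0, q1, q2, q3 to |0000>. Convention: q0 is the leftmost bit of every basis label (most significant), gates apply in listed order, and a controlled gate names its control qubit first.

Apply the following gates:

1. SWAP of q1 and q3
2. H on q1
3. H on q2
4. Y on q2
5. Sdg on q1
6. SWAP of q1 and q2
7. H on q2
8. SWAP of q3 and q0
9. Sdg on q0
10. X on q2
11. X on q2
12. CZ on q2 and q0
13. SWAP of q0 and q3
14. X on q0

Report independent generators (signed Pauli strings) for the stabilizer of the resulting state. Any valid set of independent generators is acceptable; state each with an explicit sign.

The final state is stabilized by the group generated by -IXII, +IIYI, -ZIII, +IIIZ; other independent generating sets are equally valid.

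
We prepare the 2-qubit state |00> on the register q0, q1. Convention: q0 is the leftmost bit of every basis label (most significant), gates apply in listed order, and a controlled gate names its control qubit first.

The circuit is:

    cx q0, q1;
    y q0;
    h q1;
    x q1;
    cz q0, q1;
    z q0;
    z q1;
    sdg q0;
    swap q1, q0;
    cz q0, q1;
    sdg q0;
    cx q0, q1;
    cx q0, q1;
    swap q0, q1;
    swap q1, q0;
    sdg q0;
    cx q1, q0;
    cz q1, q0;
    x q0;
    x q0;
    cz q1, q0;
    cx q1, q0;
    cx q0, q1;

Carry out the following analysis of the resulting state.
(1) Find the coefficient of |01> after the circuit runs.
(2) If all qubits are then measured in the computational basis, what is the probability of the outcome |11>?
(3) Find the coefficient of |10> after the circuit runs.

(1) |01> carries amplitude -sqrt(2)/2 in the final state.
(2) A full measurement returns |11> with probability 0.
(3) The final state's coefficient on |10> equals -sqrt(2)/2.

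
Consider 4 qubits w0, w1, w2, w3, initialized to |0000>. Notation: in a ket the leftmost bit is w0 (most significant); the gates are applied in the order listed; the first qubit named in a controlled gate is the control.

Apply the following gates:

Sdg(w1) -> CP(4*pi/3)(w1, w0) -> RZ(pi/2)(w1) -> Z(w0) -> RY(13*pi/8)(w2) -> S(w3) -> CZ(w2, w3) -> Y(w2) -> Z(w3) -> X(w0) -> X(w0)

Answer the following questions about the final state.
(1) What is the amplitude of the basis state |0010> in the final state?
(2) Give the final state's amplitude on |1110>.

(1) |0010> carries amplitude -exp(I*pi/4)*cos(3*pi/16) in the final state. Key observation: the block from step 10 through step 11 cancels to the identity and can be dropped.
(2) The amplitude on |1110> is 0.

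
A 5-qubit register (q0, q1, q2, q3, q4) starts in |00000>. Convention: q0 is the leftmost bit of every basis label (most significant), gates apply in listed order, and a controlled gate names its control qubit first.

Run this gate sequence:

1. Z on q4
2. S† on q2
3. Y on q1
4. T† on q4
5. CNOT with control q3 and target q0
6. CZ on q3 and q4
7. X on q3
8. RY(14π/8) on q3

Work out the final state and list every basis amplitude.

After the circuit, the state carries amplitude -I*sqrt(2 - sqrt(2))/2 on |01000>, -I*sqrt(sqrt(2) + 2)/2 on |01010>, and 0 on every other basis state.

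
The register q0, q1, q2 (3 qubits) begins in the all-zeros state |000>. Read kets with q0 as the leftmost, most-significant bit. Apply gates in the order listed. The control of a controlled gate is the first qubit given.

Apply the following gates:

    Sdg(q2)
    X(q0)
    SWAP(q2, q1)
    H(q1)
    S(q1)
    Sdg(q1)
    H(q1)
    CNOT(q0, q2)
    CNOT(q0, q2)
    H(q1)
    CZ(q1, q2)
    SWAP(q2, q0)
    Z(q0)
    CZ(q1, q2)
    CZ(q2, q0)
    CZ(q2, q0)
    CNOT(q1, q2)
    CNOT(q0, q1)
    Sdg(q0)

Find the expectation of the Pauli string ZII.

The observable ZII averages to 1.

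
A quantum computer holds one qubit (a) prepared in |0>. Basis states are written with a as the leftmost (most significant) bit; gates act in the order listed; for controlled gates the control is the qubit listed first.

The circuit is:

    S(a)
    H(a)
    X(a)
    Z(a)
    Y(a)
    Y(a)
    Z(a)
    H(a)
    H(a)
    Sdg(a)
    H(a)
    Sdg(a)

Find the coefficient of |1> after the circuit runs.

|1> carries amplitude 1/2 - I/2 in the final state. Key observation: gates 4-7 undo each other exactly, leaving only the rest of the circuit to track.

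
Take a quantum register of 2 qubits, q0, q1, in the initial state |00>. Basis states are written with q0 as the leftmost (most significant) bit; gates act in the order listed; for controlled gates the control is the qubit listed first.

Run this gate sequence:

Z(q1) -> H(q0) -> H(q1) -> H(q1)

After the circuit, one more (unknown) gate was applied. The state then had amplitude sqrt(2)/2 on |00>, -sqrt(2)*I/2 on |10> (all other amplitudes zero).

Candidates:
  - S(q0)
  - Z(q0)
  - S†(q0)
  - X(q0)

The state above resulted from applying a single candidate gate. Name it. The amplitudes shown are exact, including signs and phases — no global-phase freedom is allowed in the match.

The unique candidate consistent with the amplitudes is S†(q0).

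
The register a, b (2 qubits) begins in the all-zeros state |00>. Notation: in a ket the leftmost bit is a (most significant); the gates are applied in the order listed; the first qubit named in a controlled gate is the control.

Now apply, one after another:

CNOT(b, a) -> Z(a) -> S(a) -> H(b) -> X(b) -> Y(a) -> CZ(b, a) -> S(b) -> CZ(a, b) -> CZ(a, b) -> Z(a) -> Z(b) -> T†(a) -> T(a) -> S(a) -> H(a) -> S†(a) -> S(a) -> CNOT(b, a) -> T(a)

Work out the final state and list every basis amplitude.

The final amplitudes are 1/2 on |00>, -I/2 on |01>, -exp(I*pi/4)/2 on |10>, exp(3*I*pi/4)/2 on |11>.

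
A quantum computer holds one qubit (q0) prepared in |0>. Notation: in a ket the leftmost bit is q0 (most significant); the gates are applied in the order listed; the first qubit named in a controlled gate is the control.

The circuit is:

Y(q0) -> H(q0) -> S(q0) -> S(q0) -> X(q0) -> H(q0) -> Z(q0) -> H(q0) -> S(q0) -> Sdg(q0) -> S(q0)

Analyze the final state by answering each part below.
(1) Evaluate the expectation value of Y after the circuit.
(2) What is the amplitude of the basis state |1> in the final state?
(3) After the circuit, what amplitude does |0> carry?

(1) In the final state, Y has expectation 1.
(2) |1> carries amplitude -sqrt(2)/2 in the final state.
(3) The amplitude on |0> is sqrt(2)*I/2.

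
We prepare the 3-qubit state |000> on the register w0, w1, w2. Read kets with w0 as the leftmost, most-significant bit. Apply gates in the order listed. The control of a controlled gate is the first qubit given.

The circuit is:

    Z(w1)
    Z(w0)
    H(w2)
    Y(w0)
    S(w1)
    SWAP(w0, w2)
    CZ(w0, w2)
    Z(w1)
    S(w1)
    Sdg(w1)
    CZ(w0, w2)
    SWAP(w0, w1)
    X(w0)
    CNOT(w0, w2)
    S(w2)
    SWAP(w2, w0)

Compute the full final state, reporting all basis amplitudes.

The final amplitudes are sqrt(2)*I/2 on |001>, sqrt(2)*I/2 on |011>, and 0 on every other basis state.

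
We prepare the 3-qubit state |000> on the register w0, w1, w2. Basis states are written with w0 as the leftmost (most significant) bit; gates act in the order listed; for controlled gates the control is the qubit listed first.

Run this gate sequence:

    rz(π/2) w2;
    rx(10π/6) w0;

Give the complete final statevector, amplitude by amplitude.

The resulting statevector has amplitude sqrt(3)*exp(3*I*pi/4)/2 on |000>, -exp(I*pi/4)/2 on |100>, and 0 on every other basis state.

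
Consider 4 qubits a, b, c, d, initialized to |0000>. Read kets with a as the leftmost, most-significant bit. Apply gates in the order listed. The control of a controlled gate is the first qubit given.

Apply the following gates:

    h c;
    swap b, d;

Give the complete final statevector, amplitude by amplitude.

The resulting statevector has amplitude sqrt(2)/2 on |0000>, sqrt(2)/2 on |0010>, and 0 on every other basis state.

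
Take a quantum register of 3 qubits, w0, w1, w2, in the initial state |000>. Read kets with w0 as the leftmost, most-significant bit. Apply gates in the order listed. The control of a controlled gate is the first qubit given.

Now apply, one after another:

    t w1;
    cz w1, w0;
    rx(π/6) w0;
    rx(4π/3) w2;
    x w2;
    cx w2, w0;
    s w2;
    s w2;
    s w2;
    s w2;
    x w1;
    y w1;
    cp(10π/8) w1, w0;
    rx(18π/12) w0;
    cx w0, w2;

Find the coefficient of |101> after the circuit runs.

The amplitude on |101> is sqrt(3)*I/4. Key observation: gates 7-10 undo each other exactly, leaving only the rest of the circuit to track.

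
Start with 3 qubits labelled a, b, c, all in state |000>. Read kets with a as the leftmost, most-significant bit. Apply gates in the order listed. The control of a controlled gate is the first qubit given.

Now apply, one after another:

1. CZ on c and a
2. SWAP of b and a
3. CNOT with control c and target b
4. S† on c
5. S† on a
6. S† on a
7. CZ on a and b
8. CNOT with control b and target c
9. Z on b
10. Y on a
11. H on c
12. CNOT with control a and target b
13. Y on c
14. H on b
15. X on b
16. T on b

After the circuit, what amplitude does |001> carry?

The final state's coefficient on |001> equals 0.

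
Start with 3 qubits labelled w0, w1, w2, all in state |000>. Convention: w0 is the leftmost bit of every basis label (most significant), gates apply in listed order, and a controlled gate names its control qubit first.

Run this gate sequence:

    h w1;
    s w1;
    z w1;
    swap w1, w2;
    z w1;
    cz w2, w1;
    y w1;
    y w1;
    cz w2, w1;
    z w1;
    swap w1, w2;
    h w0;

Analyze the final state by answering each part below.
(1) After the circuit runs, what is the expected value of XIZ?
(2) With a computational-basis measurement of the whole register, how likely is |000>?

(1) The observable XIZ averages to 1. Key observation: the block from step 4 through step 11 cancels to the identity and can be dropped.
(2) Outcome |000> occurs with probability 1/4.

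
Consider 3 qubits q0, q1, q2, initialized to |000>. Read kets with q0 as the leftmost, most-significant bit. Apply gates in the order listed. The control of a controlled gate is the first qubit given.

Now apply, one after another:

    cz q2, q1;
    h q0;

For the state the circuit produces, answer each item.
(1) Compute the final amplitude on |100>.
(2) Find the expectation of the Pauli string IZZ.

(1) The amplitude on |100> is sqrt(2)/2.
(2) In the final state, IZZ has expectation 1.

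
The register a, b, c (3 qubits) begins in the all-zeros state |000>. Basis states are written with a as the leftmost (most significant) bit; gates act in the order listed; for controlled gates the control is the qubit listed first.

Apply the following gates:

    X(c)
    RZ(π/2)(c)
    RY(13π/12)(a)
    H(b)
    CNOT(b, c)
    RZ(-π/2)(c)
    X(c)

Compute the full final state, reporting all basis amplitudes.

After the circuit, the state carries amplitude -sqrt(2*sqrt(2) + 4)/8 + sqrt(12 - 6*sqrt(2))/8 on |000>, 0 on |001>, 0 on |010>, -I*sqrt(2*sqrt(2) + 4)/8 + I*sqrt(12 - 6*sqrt(2))/8 on |011>, sqrt(4 - 2*sqrt(2))/8 + sqrt(6*sqrt(2) + 12)/8 on |100>, 0 on |101>, 0 on |110>, I*sqrt(4 - 2*sqrt(2))/8 + I*sqrt(6*sqrt(2) + 12)/8 on |111>.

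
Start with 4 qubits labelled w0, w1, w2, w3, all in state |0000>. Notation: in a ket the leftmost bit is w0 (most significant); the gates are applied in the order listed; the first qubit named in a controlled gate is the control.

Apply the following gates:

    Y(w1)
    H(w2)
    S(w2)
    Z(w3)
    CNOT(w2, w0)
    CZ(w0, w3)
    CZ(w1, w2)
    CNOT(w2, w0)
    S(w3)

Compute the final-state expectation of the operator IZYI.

The expectation value of IZYI is 1.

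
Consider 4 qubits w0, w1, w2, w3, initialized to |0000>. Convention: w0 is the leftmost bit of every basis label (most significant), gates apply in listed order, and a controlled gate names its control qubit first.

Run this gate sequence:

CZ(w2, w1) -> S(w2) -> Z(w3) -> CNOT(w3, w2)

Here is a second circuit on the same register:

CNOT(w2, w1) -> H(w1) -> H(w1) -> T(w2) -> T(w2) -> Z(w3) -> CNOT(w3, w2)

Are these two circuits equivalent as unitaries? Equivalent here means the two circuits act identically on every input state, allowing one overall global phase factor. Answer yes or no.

No, they are not equivalent — no single phase factor reconciles the two unitaries.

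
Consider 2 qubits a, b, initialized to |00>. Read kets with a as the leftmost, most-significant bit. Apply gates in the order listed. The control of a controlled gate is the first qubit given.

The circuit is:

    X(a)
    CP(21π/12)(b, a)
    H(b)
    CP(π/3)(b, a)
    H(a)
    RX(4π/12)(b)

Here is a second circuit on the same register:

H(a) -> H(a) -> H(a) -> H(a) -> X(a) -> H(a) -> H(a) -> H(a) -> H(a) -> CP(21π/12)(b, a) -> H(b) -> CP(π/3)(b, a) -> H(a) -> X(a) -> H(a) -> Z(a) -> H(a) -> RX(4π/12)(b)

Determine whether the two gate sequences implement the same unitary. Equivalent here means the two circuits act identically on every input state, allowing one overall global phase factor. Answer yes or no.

Yes — the two circuits implement the same unitary up to a global phase.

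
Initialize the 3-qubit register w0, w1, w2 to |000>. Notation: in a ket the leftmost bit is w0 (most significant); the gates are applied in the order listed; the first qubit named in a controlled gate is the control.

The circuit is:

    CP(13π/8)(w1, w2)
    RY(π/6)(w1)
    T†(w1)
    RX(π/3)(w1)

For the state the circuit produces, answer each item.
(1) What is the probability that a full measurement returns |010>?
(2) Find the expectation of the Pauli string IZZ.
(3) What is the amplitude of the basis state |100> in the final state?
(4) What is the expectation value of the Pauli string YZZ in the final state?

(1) Outcome |010> occurs with probability -sqrt(3)/8 + sqrt(6)/16 + 1/2.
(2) The expectation value of IZZ is sqrt(3)*(2 - sqrt(2))/8.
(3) The amplitude on |100> is 0.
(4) The expectation value of YZZ is 0.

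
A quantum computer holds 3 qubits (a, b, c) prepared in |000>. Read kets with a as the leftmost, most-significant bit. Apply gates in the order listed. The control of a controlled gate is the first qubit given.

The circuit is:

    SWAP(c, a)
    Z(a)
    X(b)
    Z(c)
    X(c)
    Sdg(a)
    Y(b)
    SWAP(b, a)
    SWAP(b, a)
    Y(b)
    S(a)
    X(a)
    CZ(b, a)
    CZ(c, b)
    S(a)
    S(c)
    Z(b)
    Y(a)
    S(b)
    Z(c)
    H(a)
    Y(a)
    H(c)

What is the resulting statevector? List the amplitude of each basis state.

After the circuit, the state carries amplitude 0 on |000>, 0 on |001>, I/2 on |010>, -I/2 on |011>, 0 on |100>, 0 on |101>, -I/2 on |110>, I/2 on |111>. Key observation: steps 6-11 multiply out to the identity, so the circuit reduces to the remaining gates.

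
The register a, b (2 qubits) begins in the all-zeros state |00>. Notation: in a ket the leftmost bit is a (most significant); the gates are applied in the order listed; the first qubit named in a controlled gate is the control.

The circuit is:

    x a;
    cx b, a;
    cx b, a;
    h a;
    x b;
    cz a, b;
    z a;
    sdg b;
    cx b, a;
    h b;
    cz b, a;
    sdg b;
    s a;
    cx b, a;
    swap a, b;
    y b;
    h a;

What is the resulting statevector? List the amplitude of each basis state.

After the circuit, the state carries amplitude 0 on |00>, 0 on |01>, -sqrt(2)*I/2 on |10>, -sqrt(2)/2 on |11>.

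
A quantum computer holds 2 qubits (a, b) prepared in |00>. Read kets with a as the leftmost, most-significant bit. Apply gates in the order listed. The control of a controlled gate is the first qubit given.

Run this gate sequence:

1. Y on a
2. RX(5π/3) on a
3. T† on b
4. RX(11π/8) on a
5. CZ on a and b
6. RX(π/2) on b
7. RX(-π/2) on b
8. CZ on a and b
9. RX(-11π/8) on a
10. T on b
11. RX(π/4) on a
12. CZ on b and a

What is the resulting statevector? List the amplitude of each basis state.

The resulting statevector has amplitude -sqrt(3)*sqrt(1/2 - sqrt(2)/4)*sin(5*pi/16)**2/2 - sqrt(3)*sqrt(1/2 - sqrt(2)/4)*cos(5*pi/16)**2/2 + sqrt(sqrt(2)/4 + 1/2)*cos(5*pi/16)**2/2 + sqrt(sqrt(2)/4 + 1/2)*sin(5*pi/16)**2/2 on |00>, 0 on |01>, -sqrt(3)*I*sqrt(sqrt(2)/4 + 1/2)*sin(5*pi/16)**2/2 - sqrt(3)*I*sqrt(sqrt(2)/4 + 1/2)*cos(5*pi/16)**2/2 - I*sqrt(1/2 - sqrt(2)/4)*sin(5*pi/16)**2/2 - I*sqrt(1/2 - sqrt(2)/4)*cos(5*pi/16)**2/2 on |10>, 0 on |11>. Key observation: the block from step 3 through step 10 cancels to the identity and can be dropped.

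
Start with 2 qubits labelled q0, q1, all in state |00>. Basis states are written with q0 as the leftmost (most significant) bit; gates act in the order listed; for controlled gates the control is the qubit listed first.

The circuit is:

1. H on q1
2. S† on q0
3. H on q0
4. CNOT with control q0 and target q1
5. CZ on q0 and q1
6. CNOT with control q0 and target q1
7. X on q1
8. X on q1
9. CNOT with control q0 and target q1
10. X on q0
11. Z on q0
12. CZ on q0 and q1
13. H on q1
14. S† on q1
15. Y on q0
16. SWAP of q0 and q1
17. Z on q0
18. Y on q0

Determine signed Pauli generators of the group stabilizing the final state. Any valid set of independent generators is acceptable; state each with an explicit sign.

One valid set of independent stabilizer generators is +IX, +ZI (any independent generating set of the same group is equally correct).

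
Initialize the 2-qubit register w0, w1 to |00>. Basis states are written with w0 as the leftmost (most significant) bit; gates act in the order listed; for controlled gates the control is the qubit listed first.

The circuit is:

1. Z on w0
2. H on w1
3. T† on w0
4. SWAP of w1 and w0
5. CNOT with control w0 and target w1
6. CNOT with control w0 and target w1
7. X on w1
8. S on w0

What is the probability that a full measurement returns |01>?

Outcome |01> occurs with probability 1/2.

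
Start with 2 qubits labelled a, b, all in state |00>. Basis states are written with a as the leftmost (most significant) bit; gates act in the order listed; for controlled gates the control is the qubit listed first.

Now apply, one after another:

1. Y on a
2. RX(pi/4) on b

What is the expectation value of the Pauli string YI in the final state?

In the final state, YI has expectation 0.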